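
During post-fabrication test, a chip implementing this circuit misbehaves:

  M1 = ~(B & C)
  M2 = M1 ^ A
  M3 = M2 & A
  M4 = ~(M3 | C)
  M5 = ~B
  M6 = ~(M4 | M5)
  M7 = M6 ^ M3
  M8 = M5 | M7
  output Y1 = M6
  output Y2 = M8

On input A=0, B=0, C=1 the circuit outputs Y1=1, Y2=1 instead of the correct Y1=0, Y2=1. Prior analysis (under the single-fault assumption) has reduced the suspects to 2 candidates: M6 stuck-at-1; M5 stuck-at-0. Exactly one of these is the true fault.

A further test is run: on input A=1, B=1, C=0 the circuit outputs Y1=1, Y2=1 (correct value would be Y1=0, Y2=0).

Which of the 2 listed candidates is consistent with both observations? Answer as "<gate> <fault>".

Evaluate each candidate on input A=1, B=1, C=0:
  M6 stuck-at-1: M1=1, M2=0, M3=0, M4=1, M5=0, M6=1 [stuck-at-1], M7=1, M8=1 → Y1=1, Y2=1 — matches
  M5 stuck-at-0: M1=1, M2=0, M3=0, M4=1, M5=0 [stuck-at-0], M6=0, M7=0, M8=0 → Y1=0, Y2=0 — eliminated
Only M6 stuck-at-1 reproduces the observed Y1=1, Y2=1.

M6 stuck-at-1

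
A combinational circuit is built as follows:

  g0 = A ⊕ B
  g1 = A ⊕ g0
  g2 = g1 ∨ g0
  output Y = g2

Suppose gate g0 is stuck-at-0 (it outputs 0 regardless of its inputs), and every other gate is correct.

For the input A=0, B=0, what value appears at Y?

0

Propagate with g0 forced: g0=0 [stuck-at-0], g1=0, g2=0.
So Y = 0. (Same as the fault-free value — the fault is masked on this input.)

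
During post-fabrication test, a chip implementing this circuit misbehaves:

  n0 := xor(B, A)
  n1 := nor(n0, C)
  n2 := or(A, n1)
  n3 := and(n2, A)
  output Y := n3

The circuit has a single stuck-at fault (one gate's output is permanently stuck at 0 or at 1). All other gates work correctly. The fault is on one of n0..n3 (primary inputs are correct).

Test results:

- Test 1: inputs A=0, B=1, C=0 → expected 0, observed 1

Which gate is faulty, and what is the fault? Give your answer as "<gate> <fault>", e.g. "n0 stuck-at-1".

n3 stuck-at-1

Fault-free values for test 1 (A=0, B=1, C=0): n0=1, n1=0, n2=0, n3=0, giving Y=0. Observed 1.
Test 1: faults giving observed 1 are {n3 stuck-at-1}.
Only n3 stuck-at-1 is consistent with every test.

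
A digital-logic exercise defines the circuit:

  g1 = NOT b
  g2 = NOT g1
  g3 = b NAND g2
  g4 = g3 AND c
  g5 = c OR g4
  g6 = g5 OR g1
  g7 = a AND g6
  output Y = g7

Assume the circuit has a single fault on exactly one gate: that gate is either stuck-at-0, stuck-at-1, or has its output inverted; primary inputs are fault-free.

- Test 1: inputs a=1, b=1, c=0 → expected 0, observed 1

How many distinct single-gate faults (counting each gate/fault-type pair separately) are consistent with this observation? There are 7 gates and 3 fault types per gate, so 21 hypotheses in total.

10

Fault-free: g1=0, g2=1, g3=0, g4=0, g5=0, g6=0, g7=0 → 0. Observed 1.
  g1: stuck-at-1, inverted output ✓; others ✗
  g2: none of the 3 fault types match ✗
  g3: none of the 3 fault types match ✗
  g4: stuck-at-1, inverted output ✓; others ✗
  g5: stuck-at-1, inverted output ✓; others ✗
  g6: stuck-at-1, inverted output ✓; others ✗
  g7: stuck-at-1, inverted output ✓; others ✗
Consistent faults: {g1 stuck-at-1, g1 inverted output, g4 stuck-at-1, g4 inverted output, g5 stuck-at-1, g5 inverted output, g6 stuck-at-1, g6 inverted output, g7 stuck-at-1, g7 inverted output} — 10 in all.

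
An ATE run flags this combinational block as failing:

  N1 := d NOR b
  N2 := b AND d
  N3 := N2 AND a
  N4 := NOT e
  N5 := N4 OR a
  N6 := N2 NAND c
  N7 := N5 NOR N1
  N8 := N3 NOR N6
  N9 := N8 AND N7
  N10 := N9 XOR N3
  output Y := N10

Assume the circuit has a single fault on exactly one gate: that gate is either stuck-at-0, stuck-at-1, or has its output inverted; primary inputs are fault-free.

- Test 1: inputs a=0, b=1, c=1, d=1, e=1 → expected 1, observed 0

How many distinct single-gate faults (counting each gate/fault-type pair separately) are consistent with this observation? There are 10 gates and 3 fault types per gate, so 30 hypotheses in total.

Fault-free: N1=0, N2=1, N3=0, N4=0, N5=0, N6=0, N7=1, N8=1, N9=1, N10=1 → 1. Observed 0.
  N1: stuck-at-1, inverted output ✓; others ✗
  N2: stuck-at-0, inverted output ✓; others ✗
  N3: none of the 3 fault types match ✗
  N4: stuck-at-1, inverted output ✓; others ✗
  N5: stuck-at-1, inverted output ✓; others ✗
  N6: stuck-at-1, inverted output ✓; others ✗
  N7: stuck-at-0, inverted output ✓; others ✗
  N8: stuck-at-0, inverted output ✓; others ✗
  N9: stuck-at-0, inverted output ✓; others ✗
  N10: stuck-at-0, inverted output ✓; others ✗
Consistent faults: {N1 stuck-at-1, N1 inverted output, N2 stuck-at-0, N2 inverted output, N4 stuck-at-1, N4 inverted output, N5 stuck-at-1, N5 inverted output, N6 stuck-at-1, N6 inverted output, N7 stuck-at-0, N7 inverted output, N8 stuck-at-0, N8 inverted output, N9 stuck-at-0, N9 inverted output, N10 stuck-at-0, N10 inverted output} — 18 in all.

18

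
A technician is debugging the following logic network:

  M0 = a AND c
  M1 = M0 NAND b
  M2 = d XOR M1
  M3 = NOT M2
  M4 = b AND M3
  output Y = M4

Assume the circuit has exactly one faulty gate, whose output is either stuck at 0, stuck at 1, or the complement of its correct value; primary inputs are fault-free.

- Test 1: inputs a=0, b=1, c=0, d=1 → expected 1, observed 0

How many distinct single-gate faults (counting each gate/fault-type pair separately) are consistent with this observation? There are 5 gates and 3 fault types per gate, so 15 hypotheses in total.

Fault-free: M0=0, M1=1, M2=0, M3=1, M4=1 → 1. Observed 0.
  M0: stuck-at-1, inverted output ✓; others ✗
  M1: stuck-at-0, inverted output ✓; others ✗
  M2: stuck-at-1, inverted output ✓; others ✗
  M3: stuck-at-0, inverted output ✓; others ✗
  M4: stuck-at-0, inverted output ✓; others ✗
Consistent faults: {M0 stuck-at-1, M0 inverted output, M1 stuck-at-0, M1 inverted output, M2 stuck-at-1, M2 inverted output, M3 stuck-at-0, M3 inverted output, M4 stuck-at-0, M4 inverted output} — 10 in all.

10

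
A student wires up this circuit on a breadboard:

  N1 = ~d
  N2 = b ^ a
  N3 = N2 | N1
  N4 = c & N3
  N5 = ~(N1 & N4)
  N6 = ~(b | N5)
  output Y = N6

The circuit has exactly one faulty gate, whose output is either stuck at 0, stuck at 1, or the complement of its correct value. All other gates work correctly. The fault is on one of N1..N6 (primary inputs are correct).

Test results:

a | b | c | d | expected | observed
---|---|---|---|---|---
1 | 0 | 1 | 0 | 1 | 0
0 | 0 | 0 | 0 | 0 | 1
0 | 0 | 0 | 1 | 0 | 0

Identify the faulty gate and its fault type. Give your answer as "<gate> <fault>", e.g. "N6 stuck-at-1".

Fault-free values for test 1 (a=1, b=0, c=1, d=0): N1=1, N2=1, N3=1, N4=1, N5=0, N6=1, giving Y=1. Observed 0.
Test 1: faults giving observed 0 are {N1 stuck-at-0, N1 inverted output, N3 stuck-at-0, N3 inverted output, N4 stuck-at-0, N4 inverted output, N5 stuck-at-1, N5 inverted output, N6 stuck-at-0, N6 inverted output}.
Test 2 (a=0, b=0, c=0, d=0): fault-free N1=1, N2=0, N3=1, N4=0, N5=1, N6=0 → 0; observed 1. Eliminates N1 stuck-at-0, N1 inverted output, N3 stuck-at-0, N3 inverted output, N4 stuck-at-0, N5 stuck-at-1, N6 stuck-at-0.
Test 3 (a=0, b=0, c=0, d=1): fault-free N1=0, N2=0, N3=0, N4=0, N5=1, N6=0 → 0; observed 0. Eliminates N5 inverted output, N6 inverted output.
Only N4 inverted output is consistent with every test.

N4 inverted output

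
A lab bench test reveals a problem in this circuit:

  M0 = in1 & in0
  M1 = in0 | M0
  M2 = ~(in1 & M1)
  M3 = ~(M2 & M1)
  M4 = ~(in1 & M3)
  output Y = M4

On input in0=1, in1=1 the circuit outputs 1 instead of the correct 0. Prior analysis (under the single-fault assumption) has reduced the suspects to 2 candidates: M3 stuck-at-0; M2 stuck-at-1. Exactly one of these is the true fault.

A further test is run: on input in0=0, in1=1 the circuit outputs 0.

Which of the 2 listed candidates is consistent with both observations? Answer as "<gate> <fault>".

Evaluate each candidate on input in0=0, in1=1:
  M3 stuck-at-0: M0=0, M1=0, M2=1, M3=0 [stuck-at-0], M4=1 → 1 — eliminated
  M2 stuck-at-1: M0=0, M1=0, M2=1 [stuck-at-1], M3=1, M4=0 → 0 — matches
Only M2 stuck-at-1 reproduces the observed 0.

M2 stuck-at-1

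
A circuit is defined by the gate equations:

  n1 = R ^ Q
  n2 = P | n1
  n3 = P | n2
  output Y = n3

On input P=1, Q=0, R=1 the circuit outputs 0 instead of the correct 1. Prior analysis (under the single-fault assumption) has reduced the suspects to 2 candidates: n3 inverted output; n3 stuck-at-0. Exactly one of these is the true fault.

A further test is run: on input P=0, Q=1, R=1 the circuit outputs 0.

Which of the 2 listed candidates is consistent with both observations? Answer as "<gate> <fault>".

Evaluate each candidate on input P=0, Q=1, R=1:
  n3 inverted output: n1=0, n2=0, n3=1 [inverted output] → 1 — eliminated
  n3 stuck-at-0: n1=0, n2=0, n3=0 [stuck-at-0] → 0 — matches
Only n3 stuck-at-0 reproduces the observed 0.

n3 stuck-at-0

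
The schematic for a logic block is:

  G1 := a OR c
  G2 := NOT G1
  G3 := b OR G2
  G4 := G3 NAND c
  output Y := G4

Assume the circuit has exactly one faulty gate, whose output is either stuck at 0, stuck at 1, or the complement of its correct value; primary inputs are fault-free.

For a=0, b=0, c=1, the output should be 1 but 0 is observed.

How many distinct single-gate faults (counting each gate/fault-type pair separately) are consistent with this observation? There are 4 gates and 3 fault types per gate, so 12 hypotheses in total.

8

Fault-free: G1=1, G2=0, G3=0, G4=1 → 1. Observed 0.
  G1 stuck-at-0: output 0 ✓
  G1 stuck-at-1: output 1 ✗
  G1 inverted output: output 0 ✓
  G2 stuck-at-0: output 1 ✗
  G2 stuck-at-1: output 0 ✓
  G2 inverted output: output 0 ✓
  G3 stuck-at-0: output 1 ✗
  G3 stuck-at-1: output 0 ✓
  G3 inverted output: output 0 ✓
  G4 stuck-at-0: output 0 ✓
  G4 stuck-at-1: output 1 ✗
  G4 inverted output: output 0 ✓
Consistent faults: {G1 stuck-at-0, G1 inverted output, G2 stuck-at-1, G2 inverted output, G3 stuck-at-1, G3 inverted output, G4 stuck-at-0, G4 inverted output} — 8 in all.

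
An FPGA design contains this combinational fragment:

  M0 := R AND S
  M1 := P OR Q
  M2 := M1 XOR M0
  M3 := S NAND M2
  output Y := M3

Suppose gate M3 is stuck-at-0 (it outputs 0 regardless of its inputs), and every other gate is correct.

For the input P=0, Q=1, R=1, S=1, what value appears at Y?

0

Propagate with M3 forced: M0=1, M1=1, M2=0, M3=0 [stuck-at-0].
So Y = 0. (Without the fault it would be 1.)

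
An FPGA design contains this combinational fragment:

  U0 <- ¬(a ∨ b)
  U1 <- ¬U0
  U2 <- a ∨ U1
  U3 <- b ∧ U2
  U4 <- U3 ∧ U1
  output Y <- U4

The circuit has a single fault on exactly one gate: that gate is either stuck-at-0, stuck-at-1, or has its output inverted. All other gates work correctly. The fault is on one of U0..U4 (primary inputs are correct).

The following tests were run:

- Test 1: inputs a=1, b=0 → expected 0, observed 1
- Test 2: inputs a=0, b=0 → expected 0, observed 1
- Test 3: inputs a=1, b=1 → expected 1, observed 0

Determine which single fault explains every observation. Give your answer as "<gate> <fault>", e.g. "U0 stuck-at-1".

Fault-free values for test 1 (a=1, b=0): U0=0, U1=1, U2=1, U3=0, U4=0, giving Y=0. Observed 1.
Test 1: faults giving observed 1 are {U3 stuck-at-1, U3 inverted output, U4 stuck-at-1, U4 inverted output}.
Test 2 (a=0, b=0): fault-free U0=1, U1=0, U2=0, U3=0, U4=0 → 0; observed 1. Eliminates U3 stuck-at-1, U3 inverted output.
Test 3 (a=1, b=1): fault-free U0=0, U1=1, U2=1, U3=1, U4=1 → 1; observed 0. Eliminates U4 stuck-at-1.
Only U4 inverted output is consistent with every test.

U4 inverted output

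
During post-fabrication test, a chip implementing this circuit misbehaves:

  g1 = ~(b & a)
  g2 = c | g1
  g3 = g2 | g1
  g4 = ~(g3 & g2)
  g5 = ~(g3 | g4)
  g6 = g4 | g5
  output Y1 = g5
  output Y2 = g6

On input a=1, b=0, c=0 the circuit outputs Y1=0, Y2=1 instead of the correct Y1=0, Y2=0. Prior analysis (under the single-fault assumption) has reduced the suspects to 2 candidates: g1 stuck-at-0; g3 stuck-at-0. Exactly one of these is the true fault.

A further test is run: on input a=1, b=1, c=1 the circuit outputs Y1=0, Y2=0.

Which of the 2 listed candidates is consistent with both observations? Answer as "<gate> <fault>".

Evaluate each candidate on input a=1, b=1, c=1:
  g1 stuck-at-0: g1=0 [stuck-at-0], g2=1, g3=1, g4=0, g5=0, g6=0 → Y1=0, Y2=0 — matches
  g3 stuck-at-0: g1=0, g2=1, g3=0 [stuck-at-0], g4=1, g5=0, g6=1 → Y1=0, Y2=1 — eliminated
Only g1 stuck-at-0 reproduces the observed Y1=0, Y2=0.

g1 stuck-at-0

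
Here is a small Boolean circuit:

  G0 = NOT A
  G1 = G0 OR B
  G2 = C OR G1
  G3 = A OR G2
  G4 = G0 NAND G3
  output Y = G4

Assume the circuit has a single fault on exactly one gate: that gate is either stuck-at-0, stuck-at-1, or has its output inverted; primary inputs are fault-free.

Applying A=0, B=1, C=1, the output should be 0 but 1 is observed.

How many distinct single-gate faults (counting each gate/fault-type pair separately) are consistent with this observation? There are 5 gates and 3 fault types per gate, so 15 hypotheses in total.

Fault-free: G0=1, G1=1, G2=1, G3=1, G4=0 → 0. Observed 1.
  G0: stuck-at-0, inverted output ✓; others ✗
  G1: none of the 3 fault types match ✗
  G2: stuck-at-0, inverted output ✓; others ✗
  G3: stuck-at-0, inverted output ✓; others ✗
  G4: stuck-at-1, inverted output ✓; others ✗
Consistent faults: {G0 stuck-at-0, G0 inverted output, G2 stuck-at-0, G2 inverted output, G3 stuck-at-0, G3 inverted output, G4 stuck-at-1, G4 inverted output} — 8 in all.

8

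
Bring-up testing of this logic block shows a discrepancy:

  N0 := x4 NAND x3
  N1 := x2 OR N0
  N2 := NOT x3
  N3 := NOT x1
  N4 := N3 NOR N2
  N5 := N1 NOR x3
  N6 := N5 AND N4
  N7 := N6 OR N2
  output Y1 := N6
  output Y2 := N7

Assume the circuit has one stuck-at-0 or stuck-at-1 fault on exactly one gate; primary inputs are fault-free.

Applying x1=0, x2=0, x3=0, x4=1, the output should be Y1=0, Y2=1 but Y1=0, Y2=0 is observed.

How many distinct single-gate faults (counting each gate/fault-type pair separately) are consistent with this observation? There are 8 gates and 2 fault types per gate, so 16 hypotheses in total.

Fault-free: N0=1, N1=1, N2=1, N3=1, N4=0, N5=0, N6=0, N7=1 → Y1=0, Y2=1. Observed Y1=0, Y2=0.
  N0: none of the 2 fault types match ✗
  N1: none of the 2 fault types match ✗
  N2: stuck-at-0 ✓; others ✗
  N3: none of the 2 fault types match ✗
  N4: none of the 2 fault types match ✗
  N5: none of the 2 fault types match ✗
  N6: none of the 2 fault types match ✗
  N7: stuck-at-0 ✓; others ✗
Consistent faults: {N2 stuck-at-0, N7 stuck-at-0} — 2 in all.

2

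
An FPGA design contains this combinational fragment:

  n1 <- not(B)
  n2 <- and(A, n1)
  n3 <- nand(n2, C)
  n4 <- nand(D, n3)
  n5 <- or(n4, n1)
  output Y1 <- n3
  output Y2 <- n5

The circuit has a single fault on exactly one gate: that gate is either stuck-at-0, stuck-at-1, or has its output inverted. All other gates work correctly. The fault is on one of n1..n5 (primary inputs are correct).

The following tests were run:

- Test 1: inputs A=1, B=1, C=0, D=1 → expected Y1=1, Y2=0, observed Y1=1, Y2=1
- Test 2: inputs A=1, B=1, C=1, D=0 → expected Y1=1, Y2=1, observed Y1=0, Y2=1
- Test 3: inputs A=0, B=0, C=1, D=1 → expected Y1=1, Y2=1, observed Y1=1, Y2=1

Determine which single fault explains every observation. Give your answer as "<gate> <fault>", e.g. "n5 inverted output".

n1 stuck-at-1

Fault-free values for test 1 (A=1, B=1, C=0, D=1): n1=0, n2=0, n3=1, n4=0, n5=0, giving Y1=1, Y2=0. Observed Y1=1, Y2=1.
Test 1: faults giving observed Y1=1, Y2=1 are {n1 stuck-at-1, n1 inverted output, n4 stuck-at-1, n4 inverted output, n5 stuck-at-1, n5 inverted output}.
Test 2 (A=1, B=1, C=1, D=0): fault-free n1=0, n2=0, n3=1, n4=1, n5=1 → Y1=1, Y2=1; observed Y1=0, Y2=1. Eliminates n4 stuck-at-1, n4 inverted output, n5 stuck-at-1, n5 inverted output.
Test 3 (A=0, B=0, C=1, D=1): fault-free n1=1, n2=0, n3=1, n4=0, n5=1 → Y1=1, Y2=1; observed Y1=1, Y2=1. Eliminates n1 inverted output.
Only n1 stuck-at-1 is consistent with every test.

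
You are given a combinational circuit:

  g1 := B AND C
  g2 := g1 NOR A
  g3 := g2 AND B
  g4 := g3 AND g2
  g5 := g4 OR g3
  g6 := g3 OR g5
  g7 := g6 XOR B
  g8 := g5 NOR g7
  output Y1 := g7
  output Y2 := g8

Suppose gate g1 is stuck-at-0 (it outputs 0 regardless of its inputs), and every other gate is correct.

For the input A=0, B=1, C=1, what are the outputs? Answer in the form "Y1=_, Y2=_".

Y1=0, Y2=0

Propagate with g1 forced: g1=0 [stuck-at-0], g2=1, g3=1, g4=1, g5=1, g6=1, g7=0, g8=0.
So the outputs are Y1=0, Y2=0. (Without the fault they would be Y1=1, Y2=0.)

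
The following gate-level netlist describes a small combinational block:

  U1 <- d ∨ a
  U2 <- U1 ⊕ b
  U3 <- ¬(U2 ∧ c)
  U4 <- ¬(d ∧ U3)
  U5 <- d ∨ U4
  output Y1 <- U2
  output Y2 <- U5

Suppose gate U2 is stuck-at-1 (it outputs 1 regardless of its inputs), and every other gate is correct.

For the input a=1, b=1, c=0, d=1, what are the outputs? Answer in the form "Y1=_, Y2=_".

Propagate with U2 forced: U1=1, U2=1 [stuck-at-1], U3=1, U4=0, U5=1.
So the outputs are Y1=1, Y2=1. (Without the fault they would be Y1=0, Y2=1.)

Y1=1, Y2=1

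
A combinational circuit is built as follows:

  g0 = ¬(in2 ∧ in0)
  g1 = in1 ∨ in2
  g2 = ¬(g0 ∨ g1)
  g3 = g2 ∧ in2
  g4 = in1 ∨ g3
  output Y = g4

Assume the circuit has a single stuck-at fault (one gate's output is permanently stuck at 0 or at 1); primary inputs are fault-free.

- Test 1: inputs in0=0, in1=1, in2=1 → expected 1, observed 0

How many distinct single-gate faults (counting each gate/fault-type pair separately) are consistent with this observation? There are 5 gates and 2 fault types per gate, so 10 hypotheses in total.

Fault-free: g0=1, g1=1, g2=0, g3=0, g4=1 → 1. Observed 0.
  g0 stuck-at-0: output 1 ✗
  g0 stuck-at-1: output 1 ✗
  g1 stuck-at-0: output 1 ✗
  g1 stuck-at-1: output 1 ✗
  g2 stuck-at-0: output 1 ✗
  g2 stuck-at-1: output 1 ✗
  g3 stuck-at-0: output 1 ✗
  g3 stuck-at-1: output 1 ✗
  g4 stuck-at-0: output 0 ✓
  g4 stuck-at-1: output 1 ✗
Consistent faults: {g4 stuck-at-0} — 1 in all.

1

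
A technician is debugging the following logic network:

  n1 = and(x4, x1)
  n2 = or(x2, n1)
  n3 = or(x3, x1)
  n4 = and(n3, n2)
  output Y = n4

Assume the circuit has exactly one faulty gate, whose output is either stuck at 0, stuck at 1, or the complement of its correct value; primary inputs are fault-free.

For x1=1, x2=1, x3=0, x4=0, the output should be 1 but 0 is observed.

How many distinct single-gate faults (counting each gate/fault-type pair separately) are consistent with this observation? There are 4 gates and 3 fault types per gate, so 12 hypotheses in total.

Fault-free: n1=0, n2=1, n3=1, n4=1 → 1. Observed 0.
  n1 stuck-at-0: output 1 ✗
  n1 stuck-at-1: output 1 ✗
  n1 inverted output: output 1 ✗
  n2 stuck-at-0: output 0 ✓
  n2 stuck-at-1: output 1 ✗
  n2 inverted output: output 0 ✓
  n3 stuck-at-0: output 0 ✓
  n3 stuck-at-1: output 1 ✗
  n3 inverted output: output 0 ✓
  n4 stuck-at-0: output 0 ✓
  n4 stuck-at-1: output 1 ✗
  n4 inverted output: output 0 ✓
Consistent faults: {n2 stuck-at-0, n2 inverted output, n3 stuck-at-0, n3 inverted output, n4 stuck-at-0, n4 inverted output} — 6 in all.

6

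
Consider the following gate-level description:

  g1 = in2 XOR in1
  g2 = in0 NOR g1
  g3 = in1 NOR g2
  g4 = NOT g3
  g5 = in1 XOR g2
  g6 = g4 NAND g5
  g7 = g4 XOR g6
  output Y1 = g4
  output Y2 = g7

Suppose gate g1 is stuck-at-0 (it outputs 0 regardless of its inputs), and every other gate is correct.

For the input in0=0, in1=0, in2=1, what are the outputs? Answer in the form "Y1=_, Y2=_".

Propagate with g1 forced: g1=0 [stuck-at-0], g2=1, g3=0, g4=1, g5=1, g6=0, g7=1.
So the outputs are Y1=1, Y2=1. (Without the fault they would be Y1=0, Y2=1.)

Y1=1, Y2=1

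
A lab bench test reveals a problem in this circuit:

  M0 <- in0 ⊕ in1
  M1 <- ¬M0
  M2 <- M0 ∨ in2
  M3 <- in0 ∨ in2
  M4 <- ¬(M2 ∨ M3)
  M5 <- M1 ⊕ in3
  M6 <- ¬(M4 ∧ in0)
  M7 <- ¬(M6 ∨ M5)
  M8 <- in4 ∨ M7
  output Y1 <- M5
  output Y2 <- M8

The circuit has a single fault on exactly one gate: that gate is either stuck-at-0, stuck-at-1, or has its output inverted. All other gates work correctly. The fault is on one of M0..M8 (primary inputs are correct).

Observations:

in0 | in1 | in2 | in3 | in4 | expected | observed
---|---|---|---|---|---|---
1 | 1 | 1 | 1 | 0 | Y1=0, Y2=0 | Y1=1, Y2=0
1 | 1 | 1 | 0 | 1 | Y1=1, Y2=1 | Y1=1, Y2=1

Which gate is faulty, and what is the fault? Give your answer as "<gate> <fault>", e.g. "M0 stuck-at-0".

Fault-free values for test 1 (in0=1, in1=1, in2=1, in3=1, in4=0): M0=0, M1=1, M2=1, M3=1, M4=0, M5=0, M6=1, M7=0, M8=0, giving Y1=0, Y2=0. Observed Y1=1, Y2=0.
Test 1: faults giving observed Y1=1, Y2=0 are {M0 stuck-at-1, M0 inverted output, M1 stuck-at-0, M1 inverted output, M5 stuck-at-1, M5 inverted output}.
Test 2 (in0=1, in1=1, in2=1, in3=0, in4=1): fault-free M0=0, M1=1, M2=1, M3=1, M4=0, M5=1, M6=1, M7=0, M8=1 → Y1=1, Y2=1; observed Y1=1, Y2=1. Eliminates M0 stuck-at-1, M0 inverted output, M1 stuck-at-0, M1 inverted output, M5 inverted output.
Only M5 stuck-at-1 is consistent with every test.

M5 stuck-at-1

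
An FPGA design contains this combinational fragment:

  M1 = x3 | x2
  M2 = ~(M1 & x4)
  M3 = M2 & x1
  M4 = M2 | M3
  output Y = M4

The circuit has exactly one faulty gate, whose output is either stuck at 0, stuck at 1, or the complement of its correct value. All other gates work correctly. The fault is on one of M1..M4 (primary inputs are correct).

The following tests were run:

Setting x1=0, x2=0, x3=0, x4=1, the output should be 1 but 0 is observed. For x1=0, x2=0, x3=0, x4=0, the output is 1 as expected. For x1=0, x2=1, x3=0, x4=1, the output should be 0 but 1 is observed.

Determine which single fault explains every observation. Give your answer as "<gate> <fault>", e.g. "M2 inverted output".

M1 inverted output

Fault-free values for test 1 (x1=0, x2=0, x3=0, x4=1): M1=0, M2=1, M3=0, M4=1, giving Y=1. Observed 0.
Test 1: faults giving observed 0 are {M1 stuck-at-1, M1 inverted output, M2 stuck-at-0, M2 inverted output, M4 stuck-at-0, M4 inverted output}.
Test 2 (x1=0, x2=0, x3=0, x4=0): fault-free M1=0, M2=1, M3=0, M4=1 → 1; observed 1. Eliminates M2 stuck-at-0, M2 inverted output, M4 stuck-at-0, M4 inverted output.
Test 3 (x1=0, x2=1, x3=0, x4=1): fault-free M1=1, M2=0, M3=0, M4=0 → 0; observed 1. Eliminates M1 stuck-at-1.
Only M1 inverted output is consistent with every test.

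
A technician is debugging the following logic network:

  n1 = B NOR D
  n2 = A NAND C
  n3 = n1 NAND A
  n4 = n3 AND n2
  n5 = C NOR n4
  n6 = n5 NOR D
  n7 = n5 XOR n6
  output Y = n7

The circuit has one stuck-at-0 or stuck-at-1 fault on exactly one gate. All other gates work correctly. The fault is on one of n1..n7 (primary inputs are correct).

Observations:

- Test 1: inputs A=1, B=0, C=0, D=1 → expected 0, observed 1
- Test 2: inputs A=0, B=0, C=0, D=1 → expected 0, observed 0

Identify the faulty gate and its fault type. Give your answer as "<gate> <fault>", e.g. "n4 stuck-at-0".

n1 stuck-at-1

Fault-free values for test 1 (A=1, B=0, C=0, D=1): n1=0, n2=1, n3=1, n4=1, n5=0, n6=0, n7=0, giving Y=0. Observed 1.
Test 1: faults giving observed 1 are {n1 stuck-at-1, n2 stuck-at-0, n3 stuck-at-0, n4 stuck-at-0, n5 stuck-at-1, n6 stuck-at-1, n7 stuck-at-1}.
Test 2 (A=0, B=0, C=0, D=1): fault-free n1=0, n2=1, n3=1, n4=1, n5=0, n6=0, n7=0 → 0; observed 0. Eliminates n2 stuck-at-0, n3 stuck-at-0, n4 stuck-at-0, n5 stuck-at-1, n6 stuck-at-1, n7 stuck-at-1.
Only n1 stuck-at-1 is consistent with every test.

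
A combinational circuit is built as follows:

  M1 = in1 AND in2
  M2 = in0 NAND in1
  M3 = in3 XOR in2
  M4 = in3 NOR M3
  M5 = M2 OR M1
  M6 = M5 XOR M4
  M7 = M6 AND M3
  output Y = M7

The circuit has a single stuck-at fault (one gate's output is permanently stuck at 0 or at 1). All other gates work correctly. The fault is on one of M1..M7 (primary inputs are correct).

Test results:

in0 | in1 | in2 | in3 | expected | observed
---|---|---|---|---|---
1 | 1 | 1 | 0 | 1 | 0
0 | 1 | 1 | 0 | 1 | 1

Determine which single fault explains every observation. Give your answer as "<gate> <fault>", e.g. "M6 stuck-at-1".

M1 stuck-at-0

Fault-free values for test 1 (in0=1, in1=1, in2=1, in3=0): M1=1, M2=0, M3=1, M4=0, M5=1, M6=1, M7=1, giving Y=1. Observed 0.
Test 1: faults giving observed 0 are {M1 stuck-at-0, M3 stuck-at-0, M4 stuck-at-1, M5 stuck-at-0, M6 stuck-at-0, M7 stuck-at-0}.
Test 2 (in0=0, in1=1, in2=1, in3=0): fault-free M1=1, M2=1, M3=1, M4=0, M5=1, M6=1, M7=1 → 1; observed 1. Eliminates M3 stuck-at-0, M4 stuck-at-1, M5 stuck-at-0, M6 stuck-at-0, M7 stuck-at-0.
Only M1 stuck-at-0 is consistent with every test.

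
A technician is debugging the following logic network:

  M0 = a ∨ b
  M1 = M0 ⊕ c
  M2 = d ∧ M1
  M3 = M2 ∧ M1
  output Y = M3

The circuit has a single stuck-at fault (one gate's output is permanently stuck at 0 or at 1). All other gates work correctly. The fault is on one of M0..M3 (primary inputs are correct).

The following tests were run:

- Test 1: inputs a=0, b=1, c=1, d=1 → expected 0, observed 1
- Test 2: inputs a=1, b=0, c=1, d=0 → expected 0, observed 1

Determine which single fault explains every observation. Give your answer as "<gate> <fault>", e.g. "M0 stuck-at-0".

M3 stuck-at-1

Fault-free values for test 1 (a=0, b=1, c=1, d=1): M0=1, M1=0, M2=0, M3=0, giving Y=0. Observed 1.
Test 1: faults giving observed 1 are {M0 stuck-at-0, M1 stuck-at-1, M3 stuck-at-1}.
Test 2 (a=1, b=0, c=1, d=0): fault-free M0=1, M1=0, M2=0, M3=0 → 0; observed 1. Eliminates M0 stuck-at-0, M1 stuck-at-1.
Only M3 stuck-at-1 is consistent with every test.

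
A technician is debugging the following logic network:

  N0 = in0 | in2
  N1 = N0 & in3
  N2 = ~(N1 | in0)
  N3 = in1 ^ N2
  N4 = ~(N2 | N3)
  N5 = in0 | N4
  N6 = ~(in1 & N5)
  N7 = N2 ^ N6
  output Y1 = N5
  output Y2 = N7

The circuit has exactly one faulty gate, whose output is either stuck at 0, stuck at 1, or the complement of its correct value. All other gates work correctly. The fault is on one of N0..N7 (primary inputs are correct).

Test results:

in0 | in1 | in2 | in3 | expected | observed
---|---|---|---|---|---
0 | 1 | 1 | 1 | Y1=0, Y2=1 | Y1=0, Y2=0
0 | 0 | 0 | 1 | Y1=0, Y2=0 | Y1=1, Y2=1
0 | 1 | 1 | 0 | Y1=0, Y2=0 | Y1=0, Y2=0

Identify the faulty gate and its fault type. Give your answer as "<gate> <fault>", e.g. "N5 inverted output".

Fault-free values for test 1 (in0=0, in1=1, in2=1, in3=1): N0=1, N1=1, N2=0, N3=1, N4=0, N5=0, N6=1, N7=1, giving Y1=0, Y2=1. Observed Y1=0, Y2=0.
Test 1: faults giving observed Y1=0, Y2=0 are {N0 stuck-at-0, N0 inverted output, N1 stuck-at-0, N1 inverted output, N2 stuck-at-1, N2 inverted output, N6 stuck-at-0, N6 inverted output, N7 stuck-at-0, N7 inverted output}.
Test 2 (in0=0, in1=0, in2=0, in3=1): fault-free N0=0, N1=0, N2=1, N3=1, N4=0, N5=0, N6=1, N7=0 → Y1=0, Y2=0; observed Y1=1, Y2=1. Eliminates N0 stuck-at-0, N1 stuck-at-0, N2 stuck-at-1, N6 stuck-at-0, N6 inverted output, N7 stuck-at-0, N7 inverted output.
Test 3 (in0=0, in1=1, in2=1, in3=0): fault-free N0=1, N1=0, N2=1, N3=0, N4=0, N5=0, N6=1, N7=0 → Y1=0, Y2=0; observed Y1=0, Y2=0. Eliminates N1 inverted output, N2 inverted output.
Only N0 inverted output is consistent with every test.

N0 inverted output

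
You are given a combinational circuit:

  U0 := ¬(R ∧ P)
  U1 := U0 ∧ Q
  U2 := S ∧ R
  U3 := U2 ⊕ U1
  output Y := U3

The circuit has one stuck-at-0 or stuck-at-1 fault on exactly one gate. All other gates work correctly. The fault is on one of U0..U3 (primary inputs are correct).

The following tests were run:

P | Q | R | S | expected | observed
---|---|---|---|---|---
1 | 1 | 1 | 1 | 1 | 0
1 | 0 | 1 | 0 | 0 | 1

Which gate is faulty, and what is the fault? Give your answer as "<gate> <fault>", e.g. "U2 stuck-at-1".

U1 stuck-at-1

Fault-free values for test 1 (P=1, Q=1, R=1, S=1): U0=0, U1=0, U2=1, U3=1, giving Y=1. Observed 0.
Test 1: faults giving observed 0 are {U0 stuck-at-1, U1 stuck-at-1, U2 stuck-at-0, U3 stuck-at-0}.
Test 2 (P=1, Q=0, R=1, S=0): fault-free U0=0, U1=0, U2=0, U3=0 → 0; observed 1. Eliminates U0 stuck-at-1, U2 stuck-at-0, U3 stuck-at-0.
Only U1 stuck-at-1 is consistent with every test.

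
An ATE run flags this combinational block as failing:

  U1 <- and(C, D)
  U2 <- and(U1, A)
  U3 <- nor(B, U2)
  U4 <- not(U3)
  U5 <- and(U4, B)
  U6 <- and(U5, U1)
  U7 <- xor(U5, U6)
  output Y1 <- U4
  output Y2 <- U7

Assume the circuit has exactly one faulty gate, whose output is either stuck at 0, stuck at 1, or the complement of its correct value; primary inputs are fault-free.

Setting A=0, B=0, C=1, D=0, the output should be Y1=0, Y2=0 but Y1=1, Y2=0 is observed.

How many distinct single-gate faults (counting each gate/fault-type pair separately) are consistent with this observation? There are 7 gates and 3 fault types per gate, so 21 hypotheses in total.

Fault-free: U1=0, U2=0, U3=1, U4=0, U5=0, U6=0, U7=0 → Y1=0, Y2=0. Observed Y1=1, Y2=0.
  U1: none of the 3 fault types match ✗
  U2: stuck-at-1, inverted output ✓; others ✗
  U3: stuck-at-0, inverted output ✓; others ✗
  U4: stuck-at-1, inverted output ✓; others ✗
  U5: none of the 3 fault types match ✗
  U6: none of the 3 fault types match ✗
  U7: none of the 3 fault types match ✗
Consistent faults: {U2 stuck-at-1, U2 inverted output, U3 stuck-at-0, U3 inverted output, U4 stuck-at-1, U4 inverted output} — 6 in all.

6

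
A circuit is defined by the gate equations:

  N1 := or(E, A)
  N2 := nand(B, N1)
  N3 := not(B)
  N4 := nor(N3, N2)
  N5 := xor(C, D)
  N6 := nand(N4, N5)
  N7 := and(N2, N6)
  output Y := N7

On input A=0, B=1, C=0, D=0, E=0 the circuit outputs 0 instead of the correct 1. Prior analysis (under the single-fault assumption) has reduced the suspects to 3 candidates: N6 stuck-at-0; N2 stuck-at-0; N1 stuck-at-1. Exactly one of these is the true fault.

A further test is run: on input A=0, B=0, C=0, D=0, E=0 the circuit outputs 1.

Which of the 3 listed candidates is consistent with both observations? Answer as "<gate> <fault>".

Evaluate each candidate on input A=0, B=0, C=0, D=0, E=0:
  N6 stuck-at-0: N1=0, N2=1, N3=1, N4=0, N5=0, N6=0 [stuck-at-0], N7=0 → 0 — eliminated
  N2 stuck-at-0: N1=0, N2=0 [stuck-at-0], N3=1, N4=0, N5=0, N6=1, N7=0 → 0 — eliminated
  N1 stuck-at-1: N1=1 [stuck-at-1], N2=1, N3=1, N4=0, N5=0, N6=1, N7=1 → 1 — matches
Only N1 stuck-at-1 reproduces the observed 1.

N1 stuck-at-1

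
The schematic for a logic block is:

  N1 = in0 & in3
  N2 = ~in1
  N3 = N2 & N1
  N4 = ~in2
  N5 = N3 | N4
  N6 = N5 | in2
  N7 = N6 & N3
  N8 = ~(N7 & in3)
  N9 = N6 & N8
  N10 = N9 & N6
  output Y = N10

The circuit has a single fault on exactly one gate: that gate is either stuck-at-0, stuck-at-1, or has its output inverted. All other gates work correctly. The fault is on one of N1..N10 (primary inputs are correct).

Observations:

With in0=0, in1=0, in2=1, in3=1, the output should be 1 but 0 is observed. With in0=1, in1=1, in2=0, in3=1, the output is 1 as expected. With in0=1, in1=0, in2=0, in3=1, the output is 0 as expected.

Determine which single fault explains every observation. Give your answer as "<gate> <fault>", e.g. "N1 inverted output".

N1 stuck-at-1

Fault-free values for test 1 (in0=0, in1=0, in2=1, in3=1): N1=0, N2=1, N3=0, N4=0, N5=0, N6=1, N7=0, N8=1, N9=1, N10=1, giving Y=1. Observed 0.
Test 1: faults giving observed 0 are {N1 stuck-at-1, N1 inverted output, N3 stuck-at-1, N3 inverted output, N6 stuck-at-0, N6 inverted output, N7 stuck-at-1, N7 inverted output, N8 stuck-at-0, N8 inverted output, N9 stuck-at-0, N9 inverted output, N10 stuck-at-0, N10 inverted output}.
Test 2 (in0=1, in1=1, in2=0, in3=1): fault-free N1=1, N2=0, N3=0, N4=1, N5=1, N6=1, N7=0, N8=1, N9=1, N10=1 → 1; observed 1. Eliminates N3 stuck-at-1, N3 inverted output, N6 stuck-at-0, N6 inverted output, N7 stuck-at-1, N7 inverted output, N8 stuck-at-0, N8 inverted output, N9 stuck-at-0, N9 inverted output, N10 stuck-at-0, N10 inverted output.
Test 3 (in0=1, in1=0, in2=0, in3=1): fault-free N1=1, N2=1, N3=1, N4=1, N5=1, N6=1, N7=1, N8=0, N9=0, N10=0 → 0; observed 0. Eliminates N1 inverted output.
Only N1 stuck-at-1 is consistent with every test.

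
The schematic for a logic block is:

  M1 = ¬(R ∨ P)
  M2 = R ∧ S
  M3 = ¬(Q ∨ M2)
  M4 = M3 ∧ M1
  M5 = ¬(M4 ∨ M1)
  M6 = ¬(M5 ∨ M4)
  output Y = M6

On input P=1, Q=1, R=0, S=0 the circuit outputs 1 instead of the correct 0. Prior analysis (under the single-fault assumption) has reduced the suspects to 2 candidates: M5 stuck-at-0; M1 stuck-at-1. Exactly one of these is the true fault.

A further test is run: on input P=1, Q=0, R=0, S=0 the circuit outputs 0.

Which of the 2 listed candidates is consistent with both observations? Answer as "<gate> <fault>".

M1 stuck-at-1

Evaluate each candidate on input P=1, Q=0, R=0, S=0:
  M5 stuck-at-0: M1=0, M2=0, M3=1, M4=0, M5=0 [stuck-at-0], M6=1 → 1 — eliminated
  M1 stuck-at-1: M1=1 [stuck-at-1], M2=0, M3=1, M4=1, M5=0, M6=0 → 0 — matches
Only M1 stuck-at-1 reproduces the observed 0.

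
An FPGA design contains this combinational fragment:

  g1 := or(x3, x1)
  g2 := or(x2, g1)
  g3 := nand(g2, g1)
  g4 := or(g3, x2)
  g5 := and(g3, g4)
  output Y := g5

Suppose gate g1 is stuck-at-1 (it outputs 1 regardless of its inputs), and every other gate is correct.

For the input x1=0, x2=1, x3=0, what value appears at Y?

0

Propagate with g1 forced: g1=1 [stuck-at-1], g2=1, g3=0, g4=1, g5=0.
So Y = 0. (Without the fault it would be 1.)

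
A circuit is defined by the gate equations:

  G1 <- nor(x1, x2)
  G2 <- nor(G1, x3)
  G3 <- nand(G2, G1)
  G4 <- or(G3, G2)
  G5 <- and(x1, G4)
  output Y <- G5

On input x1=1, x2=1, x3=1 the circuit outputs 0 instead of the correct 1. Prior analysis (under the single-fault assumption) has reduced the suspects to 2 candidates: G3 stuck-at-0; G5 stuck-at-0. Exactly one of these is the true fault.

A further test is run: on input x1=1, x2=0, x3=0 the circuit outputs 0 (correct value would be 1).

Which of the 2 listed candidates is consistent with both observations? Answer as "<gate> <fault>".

Evaluate each candidate on input x1=1, x2=0, x3=0:
  G3 stuck-at-0: G1=0, G2=1, G3=0 [stuck-at-0], G4=1, G5=1 → 1 — eliminated
  G5 stuck-at-0: G1=0, G2=1, G3=1, G4=1, G5=0 [stuck-at-0] → 0 — matches
Only G5 stuck-at-0 reproduces the observed 0.

G5 stuck-at-0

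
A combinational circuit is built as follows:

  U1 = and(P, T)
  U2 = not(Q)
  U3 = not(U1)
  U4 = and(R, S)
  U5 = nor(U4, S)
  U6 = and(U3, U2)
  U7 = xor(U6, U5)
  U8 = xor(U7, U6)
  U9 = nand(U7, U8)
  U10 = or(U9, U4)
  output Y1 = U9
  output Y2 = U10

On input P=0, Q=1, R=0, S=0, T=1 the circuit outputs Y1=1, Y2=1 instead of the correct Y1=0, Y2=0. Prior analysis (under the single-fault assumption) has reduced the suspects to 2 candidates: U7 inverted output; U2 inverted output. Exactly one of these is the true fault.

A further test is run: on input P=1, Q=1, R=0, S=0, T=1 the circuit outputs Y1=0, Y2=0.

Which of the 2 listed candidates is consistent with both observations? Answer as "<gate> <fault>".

U2 inverted output

Evaluate each candidate on input P=1, Q=1, R=0, S=0, T=1:
  U7 inverted output: U1=1, U2=0, U3=0, U4=0, U5=1, U6=0, U7=0 [inverted output], U8=0, U9=1, U10=1 → Y1=1, Y2=1 — eliminated
  U2 inverted output: U1=1, U2=1 [inverted output], U3=0, U4=0, U5=1, U6=0, U7=1, U8=1, U9=0, U10=0 → Y1=0, Y2=0 — matches
Only U2 inverted output reproduces the observed Y1=0, Y2=0.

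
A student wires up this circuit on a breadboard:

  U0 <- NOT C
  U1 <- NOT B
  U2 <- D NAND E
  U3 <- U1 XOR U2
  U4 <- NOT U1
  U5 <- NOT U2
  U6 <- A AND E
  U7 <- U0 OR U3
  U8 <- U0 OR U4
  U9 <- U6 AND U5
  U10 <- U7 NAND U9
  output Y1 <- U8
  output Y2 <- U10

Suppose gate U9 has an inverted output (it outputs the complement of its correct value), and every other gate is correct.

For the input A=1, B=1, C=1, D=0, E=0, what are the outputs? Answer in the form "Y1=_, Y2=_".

Propagate with U9 forced: U0=0, U1=0, U2=1, U3=1, U4=1, U5=0, U6=0, U7=1, U8=1, U9=1 [inverted output], U10=0.
So the outputs are Y1=1, Y2=0. (Without the fault they would be Y1=1, Y2=1.)

Y1=1, Y2=0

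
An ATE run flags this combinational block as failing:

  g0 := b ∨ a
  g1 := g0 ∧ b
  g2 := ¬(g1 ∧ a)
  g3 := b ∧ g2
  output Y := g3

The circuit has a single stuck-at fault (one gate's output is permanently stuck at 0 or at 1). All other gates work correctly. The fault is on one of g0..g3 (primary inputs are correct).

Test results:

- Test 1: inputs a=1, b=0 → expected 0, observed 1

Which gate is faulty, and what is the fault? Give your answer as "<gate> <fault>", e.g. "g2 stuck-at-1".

Fault-free values for test 1 (a=1, b=0): g0=1, g1=0, g2=1, g3=0, giving Y=0. Observed 1.
Test 1: faults giving observed 1 are {g3 stuck-at-1}.
Only g3 stuck-at-1 is consistent with every test.

g3 stuck-at-1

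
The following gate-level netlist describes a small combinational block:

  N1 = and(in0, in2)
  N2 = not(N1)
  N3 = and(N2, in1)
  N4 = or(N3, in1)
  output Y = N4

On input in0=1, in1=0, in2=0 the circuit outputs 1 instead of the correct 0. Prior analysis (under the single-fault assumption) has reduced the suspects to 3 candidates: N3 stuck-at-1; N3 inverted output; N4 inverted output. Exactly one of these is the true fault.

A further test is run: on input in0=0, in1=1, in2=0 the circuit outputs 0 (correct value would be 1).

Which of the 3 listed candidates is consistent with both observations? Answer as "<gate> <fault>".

N4 inverted output

Evaluate each candidate on input in0=0, in1=1, in2=0:
  N3 stuck-at-1: N1=0, N2=1, N3=1 [stuck-at-1], N4=1 → 1 — eliminated
  N3 inverted output: N1=0, N2=1, N3=0 [inverted output], N4=1 → 1 — eliminated
  N4 inverted output: N1=0, N2=1, N3=1, N4=0 [inverted output] → 0 — matches
Only N4 inverted output reproduces the observed 0.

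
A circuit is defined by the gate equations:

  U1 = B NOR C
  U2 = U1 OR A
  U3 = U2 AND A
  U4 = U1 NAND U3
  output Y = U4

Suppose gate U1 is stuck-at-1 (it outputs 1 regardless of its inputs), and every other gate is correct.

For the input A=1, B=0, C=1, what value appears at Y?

Propagate with U1 forced: U1=1 [stuck-at-1], U2=1, U3=1, U4=0.
So Y = 0. (Without the fault it would be 1.)

0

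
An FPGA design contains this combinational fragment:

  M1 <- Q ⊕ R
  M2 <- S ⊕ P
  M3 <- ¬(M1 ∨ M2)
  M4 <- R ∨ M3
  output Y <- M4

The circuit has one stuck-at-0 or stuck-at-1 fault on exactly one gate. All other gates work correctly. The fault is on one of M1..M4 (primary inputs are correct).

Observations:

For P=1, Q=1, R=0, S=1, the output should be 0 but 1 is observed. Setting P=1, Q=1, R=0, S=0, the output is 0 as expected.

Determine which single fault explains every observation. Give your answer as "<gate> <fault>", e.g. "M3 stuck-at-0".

M1 stuck-at-0

Fault-free values for test 1 (P=1, Q=1, R=0, S=1): M1=1, M2=0, M3=0, M4=0, giving Y=0. Observed 1.
Test 1: faults giving observed 1 are {M1 stuck-at-0, M3 stuck-at-1, M4 stuck-at-1}.
Test 2 (P=1, Q=1, R=0, S=0): fault-free M1=1, M2=1, M3=0, M4=0 → 0; observed 0. Eliminates M3 stuck-at-1, M4 stuck-at-1.
Only M1 stuck-at-0 is consistent with every test.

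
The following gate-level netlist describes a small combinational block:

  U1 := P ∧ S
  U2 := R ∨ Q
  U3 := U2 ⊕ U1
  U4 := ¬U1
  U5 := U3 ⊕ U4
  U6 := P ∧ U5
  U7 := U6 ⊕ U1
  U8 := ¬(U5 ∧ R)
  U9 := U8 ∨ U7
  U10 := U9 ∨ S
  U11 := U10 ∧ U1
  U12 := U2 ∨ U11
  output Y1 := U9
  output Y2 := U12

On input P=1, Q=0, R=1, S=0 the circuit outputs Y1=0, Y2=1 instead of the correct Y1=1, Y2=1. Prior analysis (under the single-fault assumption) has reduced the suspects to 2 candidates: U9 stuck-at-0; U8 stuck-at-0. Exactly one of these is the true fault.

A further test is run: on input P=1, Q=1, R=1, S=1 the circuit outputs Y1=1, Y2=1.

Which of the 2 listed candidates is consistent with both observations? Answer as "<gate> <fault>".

Evaluate each candidate on input P=1, Q=1, R=1, S=1:
  U9 stuck-at-0: U1=1, U2=1, U3=0, U4=0, U5=0, U6=0, U7=1, U8=1, U9=0 [stuck-at-0], U10=1, U11=1, U12=1 → Y1=0, Y2=1 — eliminated
  U8 stuck-at-0: U1=1, U2=1, U3=0, U4=0, U5=0, U6=0, U7=1, U8=0 [stuck-at-0], U9=1, U10=1, U11=1, U12=1 → Y1=1, Y2=1 — matches
Only U8 stuck-at-0 reproduces the observed Y1=1, Y2=1.

U8 stuck-at-0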